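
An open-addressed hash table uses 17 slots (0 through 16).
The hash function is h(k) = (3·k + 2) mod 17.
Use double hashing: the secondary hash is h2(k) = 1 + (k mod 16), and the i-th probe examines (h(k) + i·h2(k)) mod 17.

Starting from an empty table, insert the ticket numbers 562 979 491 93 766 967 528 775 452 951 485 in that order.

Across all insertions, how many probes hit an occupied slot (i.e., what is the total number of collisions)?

7

562 hashes to 5; slot 5 is free → place at 5.
979 hashes to 15; slot 15 is free → place at 15.
491 hashes to 13; slot 13 is free → place at 13.
93 hashes to 9; slot 9 is free → place at 9.
766 hashes to 5, h2=15; 5 taken → place at 3.
967 hashes to 13, h2=8; 13 taken → place at 4.
528 hashes to 5, h2=1; 5 taken → place at 6.
775 hashes to 15, h2=8; 15,6 taken → place at 14.
452 hashes to 15, h2=5; 15,3 taken → place at 8.
951 hashes to 16; slot 16 is free → place at 16.
485 hashes to 12; slot 12 is free → place at 12.
Table: [∅, ∅, ∅, 766, 967, 562, 528, ∅, 452, 93, ∅, ∅, 485, 491, 775, 979, 951]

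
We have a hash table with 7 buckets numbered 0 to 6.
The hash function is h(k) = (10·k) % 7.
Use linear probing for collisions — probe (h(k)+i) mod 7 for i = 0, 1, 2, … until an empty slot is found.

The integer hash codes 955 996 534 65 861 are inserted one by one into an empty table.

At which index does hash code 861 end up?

955: h=2 -> slot 2
996: h=6 -> slot 6
534: h=6, probe 6,0 -> slot 0
65: h=6, probe 6,0,1 -> slot 1
861: h=0, probe 0,1,2,3 -> slot 3
Table: [534, 65, 955, 861, _, _, 996]

3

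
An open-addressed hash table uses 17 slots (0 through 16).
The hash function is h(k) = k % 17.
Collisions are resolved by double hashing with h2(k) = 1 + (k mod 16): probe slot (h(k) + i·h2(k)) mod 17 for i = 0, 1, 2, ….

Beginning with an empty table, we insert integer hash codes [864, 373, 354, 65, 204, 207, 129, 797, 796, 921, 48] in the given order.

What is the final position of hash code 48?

864 hashes to 14; slot 14 is free -> place at 14.
373 hashes to 16; slot 16 is free -> place at 16.
354 hashes to 14, h2=3; 14 taken -> place at 0.
65 hashes to 14, h2=2; 14,16 taken -> place at 1.
204 hashes to 0, h2=13; 0 taken -> place at 13.
207 hashes to 3; slot 3 is free -> place at 3.
129 hashes to 10; slot 10 is free -> place at 10.
797 hashes to 15; slot 15 is free -> place at 15.
796 hashes to 14, h2=13; 14,10 taken -> place at 6.
921 hashes to 3, h2=10; 3,13,6,16 taken -> place at 9.
48 hashes to 14, h2=1; 14,15,16,0,1 taken -> place at 2.
Table: [354, 65, 48, 207, _, _, 796, _, _, 921, 129, _, _, 204, 864, 797, 373]

2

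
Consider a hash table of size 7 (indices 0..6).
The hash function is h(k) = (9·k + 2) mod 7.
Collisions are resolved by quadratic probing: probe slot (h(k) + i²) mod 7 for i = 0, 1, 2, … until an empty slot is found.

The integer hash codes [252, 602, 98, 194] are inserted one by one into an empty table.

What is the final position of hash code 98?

Insert 252: h=2, slot 2 empty => index 2.
Insert 602: h=2, slot 2 occupied => index 3.
Insert 98: h=2, slots 2,3 occupied => index 6.
Insert 194: h=5, slot 5 empty => index 5.
Table: [_, _, 252, 602, _, 194, 98]

6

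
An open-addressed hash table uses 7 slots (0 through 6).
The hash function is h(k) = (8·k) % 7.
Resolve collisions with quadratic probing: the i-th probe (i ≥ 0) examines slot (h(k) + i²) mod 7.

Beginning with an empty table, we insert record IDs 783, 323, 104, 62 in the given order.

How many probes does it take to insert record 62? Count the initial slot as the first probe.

3

783 hashes to 6; slot 6 is free => place at 6.
323 hashes to 1; slot 1 is free => place at 1.
104 hashes to 6; 6 taken => place at 0.
62 hashes to 6; 6,0 taken => place at 3.
Table: [104, 323, ∅, 62, ∅, ∅, 783]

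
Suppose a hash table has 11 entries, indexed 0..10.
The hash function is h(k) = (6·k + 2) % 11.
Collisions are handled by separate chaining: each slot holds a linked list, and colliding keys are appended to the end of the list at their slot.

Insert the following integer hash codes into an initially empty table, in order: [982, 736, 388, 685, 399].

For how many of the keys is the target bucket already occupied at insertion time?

Insert 982: h=9, bucket 9 empty -> new chain.
Insert 736: h=7, bucket 7 empty -> new chain.
Insert 388: h=9, bucket 9 nonempty -> append to chain.
Insert 685: h=9, bucket 9 nonempty -> append to chain.
Insert 399: h=9, bucket 9 nonempty -> append to chain.
Final buckets:
0: _
1: _
2: _
3: _
4: _
5: _
6: _
7: 736
8: _
9: 982 -> 388 -> 685 -> 399
10: _

3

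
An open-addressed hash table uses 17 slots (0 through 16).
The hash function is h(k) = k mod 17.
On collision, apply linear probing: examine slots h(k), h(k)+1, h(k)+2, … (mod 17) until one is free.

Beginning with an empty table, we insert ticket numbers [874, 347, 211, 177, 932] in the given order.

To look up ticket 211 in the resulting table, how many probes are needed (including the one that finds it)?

Insert 874: h=7, slot 7 empty -> index 7.
Insert 347: h=7, slot 7 occupied -> index 8.
Insert 211: h=7, slots 7,8 occupied -> index 9.
Insert 177: h=7, slots 7,8,9 occupied -> index 10.
Insert 932: h=14, slot 14 empty -> index 14.
Table: [-, -, -, -, -, -, -, 874, 347, 211, 177, -, -, -, 932, -, -]
Lookup 211: h=7, probe 7,8,9 → found at 9.

3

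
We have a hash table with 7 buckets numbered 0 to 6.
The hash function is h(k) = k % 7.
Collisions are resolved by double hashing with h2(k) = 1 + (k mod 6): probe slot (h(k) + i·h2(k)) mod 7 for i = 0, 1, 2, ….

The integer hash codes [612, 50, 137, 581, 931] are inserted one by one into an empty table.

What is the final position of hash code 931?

2

612 hashes to 3; slot 3 is free => place at 3.
50 hashes to 1; slot 1 is free => place at 1.
137 hashes to 4; slot 4 is free => place at 4.
581 hashes to 0; slot 0 is free => place at 0.
931 hashes to 0, h2=2; 0 taken => place at 2.
Table: [581, 50, 931, 612, 137, ∅, ∅]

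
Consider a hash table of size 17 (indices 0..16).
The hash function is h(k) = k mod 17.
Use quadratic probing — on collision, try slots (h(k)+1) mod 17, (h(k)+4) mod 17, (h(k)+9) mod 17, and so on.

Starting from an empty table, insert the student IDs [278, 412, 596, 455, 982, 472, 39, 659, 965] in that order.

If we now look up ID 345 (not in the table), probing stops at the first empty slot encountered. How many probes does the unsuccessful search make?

278: h=6 -> slot 6
412: h=4 -> slot 4
596: h=1 -> slot 1
455: h=13 -> slot 13
982: h=13, probe 13,14 -> slot 14
472: h=13, probe 13,14,0 -> slot 0
39: h=5 -> slot 5
659: h=13, probe 13,14,0,5,12 -> slot 12
965: h=13, probe 13,14,0,5,12,4,15 -> slot 15
Table: [472, 596, ∅, ∅, 412, 39, 278, ∅, ∅, ∅, ∅, ∅, 659, 455, 982, 965, ∅]
Lookup 345: h=5, probe 5,6,9 → slot 9 empty, not found.

3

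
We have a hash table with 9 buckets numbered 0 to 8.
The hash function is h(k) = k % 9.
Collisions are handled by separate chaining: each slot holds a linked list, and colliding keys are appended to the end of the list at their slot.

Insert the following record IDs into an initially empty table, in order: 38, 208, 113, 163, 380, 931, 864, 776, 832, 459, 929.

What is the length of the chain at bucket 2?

4

Insert 38: h=2, bucket 2 empty -> new chain.
Insert 208: h=1, bucket 1 empty -> new chain.
Insert 113: h=5, bucket 5 empty -> new chain.
Insert 163: h=1, bucket 1 nonempty -> append to chain.
Insert 380: h=2, bucket 2 nonempty -> append to chain.
Insert 931: h=4, bucket 4 empty -> new chain.
Insert 864: h=0, bucket 0 empty -> new chain.
Insert 776: h=2, bucket 2 nonempty -> append to chain.
Insert 832: h=4, bucket 4 nonempty -> append to chain.
Insert 459: h=0, bucket 0 nonempty -> append to chain.
Insert 929: h=2, bucket 2 nonempty -> append to chain.
Final buckets:
0: 864 -> 459
1: 208 -> 163
2: 38 -> 380 -> 776 -> 929
3: —
4: 931 -> 832
5: 113
6: —
7: —
8: —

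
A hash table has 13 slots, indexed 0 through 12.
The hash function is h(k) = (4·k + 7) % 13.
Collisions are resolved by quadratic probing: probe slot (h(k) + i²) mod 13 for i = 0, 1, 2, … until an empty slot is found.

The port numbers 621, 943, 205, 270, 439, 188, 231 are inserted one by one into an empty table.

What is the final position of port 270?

4

Insert 621: h=8, slot 8 empty => index 8.
Insert 943: h=9, slot 9 empty => index 9.
Insert 205: h=8, slots 8,9 occupied => index 12.
Insert 270: h=8, slots 8,9,12 occupied => index 4.
Insert 439: h=8, slots 8,9,12,4 occupied => index 11.
Insert 188: h=5, slot 5 empty => index 5.
Insert 231: h=8, slots 8,9,12,4,11 occupied => index 7.
Table: [∅, ∅, ∅, ∅, 270, 188, ∅, 231, 621, 943, ∅, 439, 205]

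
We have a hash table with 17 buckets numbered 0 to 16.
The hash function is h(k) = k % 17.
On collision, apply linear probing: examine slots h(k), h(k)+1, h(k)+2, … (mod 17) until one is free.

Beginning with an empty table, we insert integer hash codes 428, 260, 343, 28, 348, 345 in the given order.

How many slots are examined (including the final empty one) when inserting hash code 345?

Insert 428: h=3, slot 3 empty → index 3.
Insert 260: h=5, slot 5 empty → index 5.
Insert 343: h=3, slot 3 occupied → index 4.
Insert 28: h=11, slot 11 empty → index 11.
Insert 348: h=8, slot 8 empty → index 8.
Insert 345: h=5, slot 5 occupied → index 6.
Table: [—, —, —, 428, 343, 260, 345, —, 348, —, —, 28, —, —, —, —, —]

2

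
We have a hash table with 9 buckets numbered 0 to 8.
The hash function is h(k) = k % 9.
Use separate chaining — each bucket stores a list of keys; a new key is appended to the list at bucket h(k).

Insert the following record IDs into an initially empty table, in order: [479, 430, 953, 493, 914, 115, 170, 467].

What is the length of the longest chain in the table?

479 -> bucket 2
430 -> bucket 7
953 -> bucket 8
493 -> bucket 7 (collision)
914 -> bucket 5
115 -> bucket 7 (collision)
170 -> bucket 8 (collision)
467 -> bucket 8 (collision)
Final buckets:
0: -
1: -
2: 479
3: -
4: -
5: 914
6: -
7: 430 -> 493 -> 115
8: 953 -> 170 -> 467

3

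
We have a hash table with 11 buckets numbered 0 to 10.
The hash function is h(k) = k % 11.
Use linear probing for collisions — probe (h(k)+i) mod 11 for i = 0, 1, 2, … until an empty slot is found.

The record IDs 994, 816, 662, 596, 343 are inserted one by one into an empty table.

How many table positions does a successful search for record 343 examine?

Insert 994: h=4, slot 4 empty -> index 4.
Insert 816: h=2, slot 2 empty -> index 2.
Insert 662: h=2, slot 2 occupied -> index 3.
Insert 596: h=2, slots 2,3,4 occupied -> index 5.
Insert 343: h=2, slots 2,3,4,5 occupied -> index 6.
Table: [—, —, 816, 662, 994, 596, 343, —, —, —, —]
Lookup 343: h=2, probe 2,3,4,5,6 → found at 6.

5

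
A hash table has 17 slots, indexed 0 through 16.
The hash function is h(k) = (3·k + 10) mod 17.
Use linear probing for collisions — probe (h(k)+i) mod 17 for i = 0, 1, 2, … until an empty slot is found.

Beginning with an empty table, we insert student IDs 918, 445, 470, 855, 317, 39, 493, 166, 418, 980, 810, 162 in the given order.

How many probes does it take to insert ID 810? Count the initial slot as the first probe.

Insert 918: h=10, slot 10 empty => index 10.
Insert 445: h=2, slot 2 empty => index 2.
Insert 470: h=9, slot 9 empty => index 9.
Insert 855: h=8, slot 8 empty => index 8.
Insert 317: h=9, slots 9,10 occupied => index 11.
Insert 39: h=8, slots 8,9,10,11 occupied => index 12.
Insert 493: h=10, slots 10,11,12 occupied => index 13.
Insert 166: h=15, slot 15 empty => index 15.
Insert 418: h=6, slot 6 empty => index 6.
Insert 980: h=9, slots 9,10,11,12,13 occupied => index 14.
Insert 810: h=9, slots 9,10,11,12,13,14,15 occupied => index 16.
Insert 162: h=3, slot 3 empty => index 3.
Table: [—, —, 445, 162, —, —, 418, —, 855, 470, 918, 317, 39, 493, 980, 166, 810]

8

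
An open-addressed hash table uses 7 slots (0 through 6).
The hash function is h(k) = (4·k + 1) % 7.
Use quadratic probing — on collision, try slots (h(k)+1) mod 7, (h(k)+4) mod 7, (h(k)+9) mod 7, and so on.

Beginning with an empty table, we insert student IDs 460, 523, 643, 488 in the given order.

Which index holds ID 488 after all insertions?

2

Insert 460: h=0, slot 0 empty -> index 0.
Insert 523: h=0, slot 0 occupied -> index 1.
Insert 643: h=4, slot 4 empty -> index 4.
Insert 488: h=0, slots 0,1,4 occupied -> index 2.
Table: [460, 523, 488, —, 643, —, —]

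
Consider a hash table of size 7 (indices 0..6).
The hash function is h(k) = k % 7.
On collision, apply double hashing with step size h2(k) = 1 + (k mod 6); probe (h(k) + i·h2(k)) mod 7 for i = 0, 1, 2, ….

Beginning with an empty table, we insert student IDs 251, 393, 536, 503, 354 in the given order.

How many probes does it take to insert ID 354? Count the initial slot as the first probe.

251: h=6 -> slot 6
393: h=1 -> slot 1
536: h=4 -> slot 4
503: h=6, h2=6, probe 6,5 -> slot 5
354: h=4, h2=1, probe 4,5,6,0 -> slot 0
Table: [354, 393, ., ., 536, 503, 251]

4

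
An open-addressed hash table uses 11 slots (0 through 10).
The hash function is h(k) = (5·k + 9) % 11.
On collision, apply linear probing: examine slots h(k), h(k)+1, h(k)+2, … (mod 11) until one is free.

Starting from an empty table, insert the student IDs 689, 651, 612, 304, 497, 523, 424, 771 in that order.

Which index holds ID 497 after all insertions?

9

Insert 689: h=0, slot 0 empty => index 0.
Insert 651: h=8, slot 8 empty => index 8.
Insert 612: h=0, slot 0 occupied => index 1.
Insert 304: h=0, slots 0,1 occupied => index 2.
Insert 497: h=8, slot 8 occupied => index 9.
Insert 523: h=6, slot 6 empty => index 6.
Insert 424: h=6, slot 6 occupied => index 7.
Insert 771: h=3, slot 3 empty => index 3.
Table: [689, 612, 304, 771, ∅, ∅, 523, 424, 651, 497, ∅]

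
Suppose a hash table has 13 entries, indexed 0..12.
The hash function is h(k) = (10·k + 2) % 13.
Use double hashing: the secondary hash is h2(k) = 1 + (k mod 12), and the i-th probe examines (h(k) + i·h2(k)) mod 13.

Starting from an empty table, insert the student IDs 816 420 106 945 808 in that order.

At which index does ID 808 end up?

6

816 hashes to 11; slot 11 is free => place at 11.
420 hashes to 3; slot 3 is free => place at 3.
106 hashes to 9; slot 9 is free => place at 9.
945 hashes to 1; slot 1 is free => place at 1.
808 hashes to 9, h2=5; 9,1 taken => place at 6.
Table: [., 945, ., 420, ., ., 808, ., ., 106, ., 816, .]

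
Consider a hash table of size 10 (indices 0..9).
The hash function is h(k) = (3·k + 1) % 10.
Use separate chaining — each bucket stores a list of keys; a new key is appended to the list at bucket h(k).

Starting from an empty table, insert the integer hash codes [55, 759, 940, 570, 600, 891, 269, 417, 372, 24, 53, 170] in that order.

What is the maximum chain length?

55 -> bucket 6
759 -> bucket 8
940 -> bucket 1
570 -> bucket 1 (collision)
600 -> bucket 1 (collision)
891 -> bucket 4
269 -> bucket 8 (collision)
417 -> bucket 2
372 -> bucket 7
24 -> bucket 3
53 -> bucket 0
170 -> bucket 1 (collision)
Final buckets:
0: 53
1: 940 -> 570 -> 600 -> 170
2: 417
3: 24
4: 891
5: —
6: 55
7: 372
8: 759 -> 269
9: —

4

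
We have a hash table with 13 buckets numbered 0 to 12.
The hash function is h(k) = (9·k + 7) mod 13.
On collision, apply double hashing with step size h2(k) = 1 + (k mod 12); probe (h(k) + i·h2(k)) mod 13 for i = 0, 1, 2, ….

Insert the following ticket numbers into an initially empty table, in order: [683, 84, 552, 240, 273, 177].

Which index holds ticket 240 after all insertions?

11

683 hashes to 5; slot 5 is free -> place at 5.
84 hashes to 9; slot 9 is free -> place at 9.
552 hashes to 9, h2=1; 9 taken -> place at 10.
240 hashes to 9, h2=1; 9,10 taken -> place at 11.
273 hashes to 7; slot 7 is free -> place at 7.
177 hashes to 1; slot 1 is free -> place at 1.
Table: [., 177, ., ., ., 683, ., 273, ., 84, 552, 240, .]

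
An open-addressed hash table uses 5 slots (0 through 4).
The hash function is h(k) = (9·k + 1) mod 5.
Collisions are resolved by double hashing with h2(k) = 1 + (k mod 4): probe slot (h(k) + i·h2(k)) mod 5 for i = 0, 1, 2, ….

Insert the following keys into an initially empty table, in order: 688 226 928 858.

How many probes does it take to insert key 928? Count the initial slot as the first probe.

688: h=3 -> slot 3
226: h=0 -> slot 0
928: h=3, h2=1, probe 3,4 -> slot 4
858: h=3, h2=3, probe 3,1 -> slot 1
Table: [226, 858, —, 688, 928]

2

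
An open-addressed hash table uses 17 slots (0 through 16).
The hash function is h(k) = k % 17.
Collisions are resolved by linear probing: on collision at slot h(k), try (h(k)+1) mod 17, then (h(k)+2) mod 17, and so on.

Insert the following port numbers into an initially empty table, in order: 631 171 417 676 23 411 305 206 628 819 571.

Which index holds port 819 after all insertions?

5

631: h=2 → slot 2
171: h=1 → slot 1
417: h=9 → slot 9
676: h=13 → slot 13
23: h=6 → slot 6
411: h=3 → slot 3
305: h=16 → slot 16
206: h=2, probe 2,3,4 → slot 4
628: h=16, probe 16,0 → slot 0
819: h=3, probe 3,4,5 → slot 5
571: h=10 → slot 10
Table: [628, 171, 631, 411, 206, 819, 23, —, —, 417, 571, —, —, 676, —, —, 305]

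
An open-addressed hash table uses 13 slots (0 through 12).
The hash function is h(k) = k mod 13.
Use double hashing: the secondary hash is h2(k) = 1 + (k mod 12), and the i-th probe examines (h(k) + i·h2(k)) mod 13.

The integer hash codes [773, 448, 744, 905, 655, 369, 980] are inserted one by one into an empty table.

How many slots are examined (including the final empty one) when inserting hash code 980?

773: h=6 => slot 6
448: h=6, h2=5, probe 6,11 => slot 11
744: h=3 => slot 3
905: h=8 => slot 8
655: h=5 => slot 5
369: h=5, h2=10, probe 5,2 => slot 2
980: h=5, h2=9, probe 5,1 => slot 1
Table: [-, 980, 369, 744, -, 655, 773, -, 905, -, -, 448, -]

2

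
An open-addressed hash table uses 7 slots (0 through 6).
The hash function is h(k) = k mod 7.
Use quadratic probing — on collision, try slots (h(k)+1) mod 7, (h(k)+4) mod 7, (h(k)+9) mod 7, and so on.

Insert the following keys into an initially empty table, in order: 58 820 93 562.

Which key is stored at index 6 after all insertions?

58: h=2 -> slot 2
820: h=1 -> slot 1
93: h=2, probe 2,3 -> slot 3
562: h=2, probe 2,3,6 -> slot 6
Table: [∅, 820, 58, 93, ∅, ∅, 562]

562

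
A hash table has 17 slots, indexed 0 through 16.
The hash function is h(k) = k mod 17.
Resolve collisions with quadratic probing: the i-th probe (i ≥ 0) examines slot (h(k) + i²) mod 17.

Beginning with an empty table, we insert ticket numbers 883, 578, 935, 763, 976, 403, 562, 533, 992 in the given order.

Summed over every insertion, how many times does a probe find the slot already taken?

883: h=16 → slot 16
578: h=0 → slot 0
935: h=0, probe 0,1 → slot 1
763: h=15 → slot 15
976: h=7 → slot 7
403: h=12 → slot 12
562: h=1, probe 1,2 → slot 2
533: h=6 → slot 6
992: h=6, probe 6,7,10 → slot 10
Table: [578, 935, 562, _, _, _, 533, 976, _, _, 992, _, 403, _, _, 763, 883]

4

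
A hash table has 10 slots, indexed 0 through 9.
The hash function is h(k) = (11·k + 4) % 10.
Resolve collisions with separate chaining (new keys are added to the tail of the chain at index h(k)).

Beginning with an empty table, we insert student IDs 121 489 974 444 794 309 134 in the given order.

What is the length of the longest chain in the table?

4

Insert 121: h=5, bucket 5 empty -> new chain.
Insert 489: h=3, bucket 3 empty -> new chain.
Insert 974: h=8, bucket 8 empty -> new chain.
Insert 444: h=8, bucket 8 nonempty -> append to chain.
Insert 794: h=8, bucket 8 nonempty -> append to chain.
Insert 309: h=3, bucket 3 nonempty -> append to chain.
Insert 134: h=8, bucket 8 nonempty -> append to chain.
Final buckets:
0: -
1: -
2: -
3: 489 -> 309
4: -
5: 121
6: -
7: -
8: 974 -> 444 -> 794 -> 134
9: -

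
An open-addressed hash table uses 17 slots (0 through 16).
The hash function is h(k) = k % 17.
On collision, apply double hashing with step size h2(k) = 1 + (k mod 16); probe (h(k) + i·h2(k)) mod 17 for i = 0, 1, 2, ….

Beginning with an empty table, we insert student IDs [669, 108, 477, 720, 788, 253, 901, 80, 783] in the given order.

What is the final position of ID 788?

669: h=6 -> slot 6
108: h=6, h2=13, probe 6,2 -> slot 2
477: h=1 -> slot 1
720: h=6, h2=1, probe 6,7 -> slot 7
788: h=6, h2=5, probe 6,11 -> slot 11
253: h=15 -> slot 15
901: h=0 -> slot 0
80: h=12 -> slot 12
783: h=1, h2=16, probe 1,0,16 -> slot 16
Table: [901, 477, 108, -, -, -, 669, 720, -, -, -, 788, 80, -, -, 253, 783]

11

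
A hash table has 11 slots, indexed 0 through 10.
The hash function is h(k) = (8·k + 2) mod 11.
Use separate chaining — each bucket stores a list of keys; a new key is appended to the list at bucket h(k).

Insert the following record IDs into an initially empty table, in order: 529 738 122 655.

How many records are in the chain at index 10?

3

529 -> bucket 10
738 -> bucket 10 (collision)
122 -> bucket 10 (collision)
655 -> bucket 6
Final buckets:
0: .
1: .
2: .
3: .
4: .
5: .
6: 655
7: .
8: .
9: .
10: 529 -> 738 -> 122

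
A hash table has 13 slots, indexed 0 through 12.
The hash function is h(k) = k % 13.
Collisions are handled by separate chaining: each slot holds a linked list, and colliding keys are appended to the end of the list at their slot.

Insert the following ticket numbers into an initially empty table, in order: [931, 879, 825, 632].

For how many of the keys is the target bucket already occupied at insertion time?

931 → bucket 8
879 → bucket 8 (collision)
825 → bucket 6
632 → bucket 8 (collision)
Final buckets:
0: ∅
1: ∅
2: ∅
3: ∅
4: ∅
5: ∅
6: 825
7: ∅
8: 931 -> 879 -> 632
9: ∅
10: ∅
11: ∅
12: ∅

2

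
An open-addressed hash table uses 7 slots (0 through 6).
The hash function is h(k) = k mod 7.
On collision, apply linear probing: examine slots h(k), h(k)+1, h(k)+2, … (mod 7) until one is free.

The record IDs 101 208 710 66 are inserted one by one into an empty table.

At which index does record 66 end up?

101 hashes to 3; slot 3 is free => place at 3.
208 hashes to 5; slot 5 is free => place at 5.
710 hashes to 3; 3 taken => place at 4.
66 hashes to 3; 3,4,5 taken => place at 6.
Table: [., ., ., 101, 710, 208, 66]

6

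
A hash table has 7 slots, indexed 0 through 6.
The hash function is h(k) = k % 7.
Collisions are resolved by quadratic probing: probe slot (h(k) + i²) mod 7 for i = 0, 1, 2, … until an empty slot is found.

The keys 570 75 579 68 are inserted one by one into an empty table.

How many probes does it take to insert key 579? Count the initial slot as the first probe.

570 hashes to 3; slot 3 is free -> place at 3.
75 hashes to 5; slot 5 is free -> place at 5.
579 hashes to 5; 5 taken -> place at 6.
68 hashes to 5; 5,6 taken -> place at 2.
Table: [., ., 68, 570, ., 75, 579]

2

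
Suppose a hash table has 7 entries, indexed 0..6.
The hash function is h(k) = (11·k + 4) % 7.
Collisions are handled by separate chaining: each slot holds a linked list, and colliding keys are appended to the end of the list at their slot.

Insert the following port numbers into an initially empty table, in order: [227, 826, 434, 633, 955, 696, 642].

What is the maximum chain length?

4

227 → bucket 2
826 → bucket 4
434 → bucket 4 (collision)
633 → bucket 2 (collision)
955 → bucket 2 (collision)
696 → bucket 2 (collision)
642 → bucket 3
Final buckets:
0: _
1: _
2: 227 -> 633 -> 955 -> 696
3: 642
4: 826 -> 434
5: _
6: _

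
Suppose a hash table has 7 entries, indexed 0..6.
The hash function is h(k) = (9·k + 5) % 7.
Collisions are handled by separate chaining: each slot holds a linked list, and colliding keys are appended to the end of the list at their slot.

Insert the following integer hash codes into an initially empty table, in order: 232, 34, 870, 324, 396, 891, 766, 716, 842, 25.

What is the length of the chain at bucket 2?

232 → bucket 0
34 → bucket 3
870 → bucket 2
324 → bucket 2 (collision)
396 → bucket 6
891 → bucket 2 (collision)
766 → bucket 4
716 → bucket 2 (collision)
842 → bucket 2 (collision)
25 → bucket 6 (collision)
Final buckets:
0: 232
1: —
2: 870 -> 324 -> 891 -> 716 -> 842
3: 34
4: 766
5: —
6: 396 -> 25

5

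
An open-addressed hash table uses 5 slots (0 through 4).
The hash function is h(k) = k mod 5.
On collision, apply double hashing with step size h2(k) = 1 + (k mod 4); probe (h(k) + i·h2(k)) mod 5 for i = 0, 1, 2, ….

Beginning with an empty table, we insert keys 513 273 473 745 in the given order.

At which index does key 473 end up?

2

513 hashes to 3; slot 3 is free -> place at 3.
273 hashes to 3, h2=2; 3 taken -> place at 0.
473 hashes to 3, h2=2; 3,0 taken -> place at 2.
745 hashes to 0, h2=2; 0,2 taken -> place at 4.
Table: [273, —, 473, 513, 745]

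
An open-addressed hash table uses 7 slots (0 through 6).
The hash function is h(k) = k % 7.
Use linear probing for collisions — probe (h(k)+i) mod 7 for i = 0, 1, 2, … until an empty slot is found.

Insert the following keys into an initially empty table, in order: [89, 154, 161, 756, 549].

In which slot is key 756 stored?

89 hashes to 5; slot 5 is free => place at 5.
154 hashes to 0; slot 0 is free => place at 0.
161 hashes to 0; 0 taken => place at 1.
756 hashes to 0; 0,1 taken => place at 2.
549 hashes to 3; slot 3 is free => place at 3.
Table: [154, 161, 756, 549, _, 89, _]

2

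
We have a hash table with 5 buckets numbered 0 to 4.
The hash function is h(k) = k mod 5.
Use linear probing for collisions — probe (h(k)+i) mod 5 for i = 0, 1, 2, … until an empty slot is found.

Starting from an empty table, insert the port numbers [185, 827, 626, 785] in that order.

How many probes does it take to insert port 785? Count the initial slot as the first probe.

Insert 185: h=0, slot 0 empty => index 0.
Insert 827: h=2, slot 2 empty => index 2.
Insert 626: h=1, slot 1 empty => index 1.
Insert 785: h=0, slots 0,1,2 occupied => index 3.
Table: [185, 626, 827, 785, _]

4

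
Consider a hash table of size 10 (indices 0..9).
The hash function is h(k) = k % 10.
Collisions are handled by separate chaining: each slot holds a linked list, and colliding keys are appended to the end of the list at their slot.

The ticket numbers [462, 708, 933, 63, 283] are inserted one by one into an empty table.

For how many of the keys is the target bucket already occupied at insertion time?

462 -> bucket 2
708 -> bucket 8
933 -> bucket 3
63 -> bucket 3 (collision)
283 -> bucket 3 (collision)
Final buckets:
0: —
1: —
2: 462
3: 933 -> 63 -> 283
4: —
5: —
6: —
7: —
8: 708
9: —

2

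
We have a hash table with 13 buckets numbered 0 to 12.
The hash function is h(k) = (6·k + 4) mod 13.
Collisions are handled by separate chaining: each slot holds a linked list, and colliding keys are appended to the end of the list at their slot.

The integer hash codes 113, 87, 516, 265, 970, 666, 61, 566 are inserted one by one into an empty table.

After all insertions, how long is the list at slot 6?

4

Insert 113: h=6, bucket 6 empty -> new chain.
Insert 87: h=6, bucket 6 nonempty -> append to chain.
Insert 516: h=6, bucket 6 nonempty -> append to chain.
Insert 265: h=8, bucket 8 empty -> new chain.
Insert 970: h=0, bucket 0 empty -> new chain.
Insert 666: h=9, bucket 9 empty -> new chain.
Insert 61: h=6, bucket 6 nonempty -> append to chain.
Insert 566: h=7, bucket 7 empty -> new chain.
Final buckets:
0: 970
1: _
2: _
3: _
4: _
5: _
6: 113 -> 87 -> 516 -> 61
7: 566
8: 265
9: 666
10: _
11: _
12: _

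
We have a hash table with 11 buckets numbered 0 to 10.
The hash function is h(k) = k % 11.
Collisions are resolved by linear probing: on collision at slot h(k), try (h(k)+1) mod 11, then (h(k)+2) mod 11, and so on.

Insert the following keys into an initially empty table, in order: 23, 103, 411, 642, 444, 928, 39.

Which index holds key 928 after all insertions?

Insert 23: h=1, slot 1 empty -> index 1.
Insert 103: h=4, slot 4 empty -> index 4.
Insert 411: h=4, slot 4 occupied -> index 5.
Insert 642: h=4, slots 4,5 occupied -> index 6.
Insert 444: h=4, slots 4,5,6 occupied -> index 7.
Insert 928: h=4, slots 4,5,6,7 occupied -> index 8.
Insert 39: h=6, slots 6,7,8 occupied -> index 9.
Table: [., 23, ., ., 103, 411, 642, 444, 928, 39, .]

8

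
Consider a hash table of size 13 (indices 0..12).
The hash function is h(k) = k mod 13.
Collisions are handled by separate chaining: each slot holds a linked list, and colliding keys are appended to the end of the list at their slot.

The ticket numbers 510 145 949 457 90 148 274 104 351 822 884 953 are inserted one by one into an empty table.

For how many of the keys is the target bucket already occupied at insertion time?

Insert 510: h=3, bucket 3 empty → new chain.
Insert 145: h=2, bucket 2 empty → new chain.
Insert 949: h=0, bucket 0 empty → new chain.
Insert 457: h=2, bucket 2 nonempty → append to chain.
Insert 90: h=12, bucket 12 empty → new chain.
Insert 148: h=5, bucket 5 empty → new chain.
Insert 274: h=1, bucket 1 empty → new chain.
Insert 104: h=0, bucket 0 nonempty → append to chain.
Insert 351: h=0, bucket 0 nonempty → append to chain.
Insert 822: h=3, bucket 3 nonempty → append to chain.
Insert 884: h=0, bucket 0 nonempty → append to chain.
Insert 953: h=4, bucket 4 empty → new chain.
Final buckets:
0: 949 -> 104 -> 351 -> 884
1: 274
2: 145 -> 457
3: 510 -> 822
4: 953
5: 148
6: —
7: —
8: —
9: —
10: —
11: —
12: 90

5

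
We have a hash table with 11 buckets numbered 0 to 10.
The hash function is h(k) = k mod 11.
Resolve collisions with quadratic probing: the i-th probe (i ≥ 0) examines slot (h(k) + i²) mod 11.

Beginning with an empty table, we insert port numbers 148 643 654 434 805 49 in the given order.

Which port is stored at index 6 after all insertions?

643

148 hashes to 5; slot 5 is free → place at 5.
643 hashes to 5; 5 taken → place at 6.
654 hashes to 5; 5,6 taken → place at 9.
434 hashes to 5; 5,6,9 taken → place at 3.
805 hashes to 2; slot 2 is free → place at 2.
49 hashes to 5; 5,6,9,3 taken → place at 10.
Table: [., ., 805, 434, ., 148, 643, ., ., 654, 49]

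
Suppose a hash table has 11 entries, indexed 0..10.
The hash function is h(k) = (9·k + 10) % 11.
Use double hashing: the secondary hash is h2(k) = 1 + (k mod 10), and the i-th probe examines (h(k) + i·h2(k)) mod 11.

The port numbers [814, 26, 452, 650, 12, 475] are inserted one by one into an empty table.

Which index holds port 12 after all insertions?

814 hashes to 10; slot 10 is free => place at 10.
26 hashes to 2; slot 2 is free => place at 2.
452 hashes to 8; slot 8 is free => place at 8.
650 hashes to 8, h2=1; 8 taken => place at 9.
12 hashes to 8, h2=3; 8 taken => place at 0.
475 hashes to 6; slot 6 is free => place at 6.
Table: [12, _, 26, _, _, _, 475, _, 452, 650, 814]

0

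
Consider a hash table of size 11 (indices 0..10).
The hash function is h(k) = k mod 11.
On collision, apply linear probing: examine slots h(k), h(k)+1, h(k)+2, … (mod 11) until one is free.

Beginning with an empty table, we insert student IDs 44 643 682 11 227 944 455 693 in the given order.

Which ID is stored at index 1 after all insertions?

44: h=0 => slot 0
643: h=5 => slot 5
682: h=0, probe 0,1 => slot 1
11: h=0, probe 0,1,2 => slot 2
227: h=7 => slot 7
944: h=9 => slot 9
455: h=4 => slot 4
693: h=0, probe 0,1,2,3 => slot 3
Table: [44, 682, 11, 693, 455, 643, -, 227, -, 944, -]

682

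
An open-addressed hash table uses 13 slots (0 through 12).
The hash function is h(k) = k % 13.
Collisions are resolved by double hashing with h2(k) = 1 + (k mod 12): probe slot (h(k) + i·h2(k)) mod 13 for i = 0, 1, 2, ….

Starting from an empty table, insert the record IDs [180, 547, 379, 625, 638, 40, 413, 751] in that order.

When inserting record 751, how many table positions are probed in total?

180: h=11 → slot 11
547: h=1 → slot 1
379: h=2 → slot 2
625: h=1, h2=2, probe 1,3 → slot 3
638: h=1, h2=3, probe 1,4 → slot 4
40: h=1, h2=5, probe 1,6 → slot 6
413: h=10 → slot 10
751: h=10, h2=8, probe 10,5 → slot 5
Table: [-, 547, 379, 625, 638, 751, 40, -, -, -, 413, 180, -]

2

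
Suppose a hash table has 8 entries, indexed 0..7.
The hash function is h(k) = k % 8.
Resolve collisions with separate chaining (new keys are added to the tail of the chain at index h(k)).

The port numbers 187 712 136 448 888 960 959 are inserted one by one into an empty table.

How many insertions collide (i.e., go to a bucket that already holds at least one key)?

Insert 187: h=3, bucket 3 empty → new chain.
Insert 712: h=0, bucket 0 empty → new chain.
Insert 136: h=0, bucket 0 nonempty → append to chain.
Insert 448: h=0, bucket 0 nonempty → append to chain.
Insert 888: h=0, bucket 0 nonempty → append to chain.
Insert 960: h=0, bucket 0 nonempty → append to chain.
Insert 959: h=7, bucket 7 empty → new chain.
Final buckets:
0: 712 -> 136 -> 448 -> 888 -> 960
1: -
2: -
3: 187
4: -
5: -
6: -
7: 959

4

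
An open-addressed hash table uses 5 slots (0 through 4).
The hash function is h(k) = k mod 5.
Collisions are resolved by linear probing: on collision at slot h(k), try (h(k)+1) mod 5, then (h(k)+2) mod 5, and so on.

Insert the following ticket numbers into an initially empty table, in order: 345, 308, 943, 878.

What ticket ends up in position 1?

878

345 hashes to 0; slot 0 is free → place at 0.
308 hashes to 3; slot 3 is free → place at 3.
943 hashes to 3; 3 taken → place at 4.
878 hashes to 3; 3,4,0 taken → place at 1.
Table: [345, 878, -, 308, 943]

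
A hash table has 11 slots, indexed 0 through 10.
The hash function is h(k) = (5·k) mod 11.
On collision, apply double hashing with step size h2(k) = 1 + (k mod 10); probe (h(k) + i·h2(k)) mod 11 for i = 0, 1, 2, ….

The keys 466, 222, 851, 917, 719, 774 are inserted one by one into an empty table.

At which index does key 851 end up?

466 hashes to 9; slot 9 is free => place at 9.
222 hashes to 10; slot 10 is free => place at 10.
851 hashes to 9, h2=2; 9 taken => place at 0.
917 hashes to 9, h2=8; 9 taken => place at 6.
719 hashes to 9, h2=10; 9 taken => place at 8.
774 hashes to 9, h2=5; 9 taken => place at 3.
Table: [851, _, _, 774, _, _, 917, _, 719, 466, 222]

0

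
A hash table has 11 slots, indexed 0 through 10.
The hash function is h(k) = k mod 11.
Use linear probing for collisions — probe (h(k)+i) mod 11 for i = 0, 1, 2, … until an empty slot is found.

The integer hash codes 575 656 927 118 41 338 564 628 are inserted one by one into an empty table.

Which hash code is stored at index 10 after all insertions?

575: h=3 => slot 3
656: h=7 => slot 7
927: h=3, probe 3,4 => slot 4
118: h=8 => slot 8
41: h=8, probe 8,9 => slot 9
338: h=8, probe 8,9,10 => slot 10
564: h=3, probe 3,4,5 => slot 5
628: h=1 => slot 1
Table: [∅, 628, ∅, 575, 927, 564, ∅, 656, 118, 41, 338]

338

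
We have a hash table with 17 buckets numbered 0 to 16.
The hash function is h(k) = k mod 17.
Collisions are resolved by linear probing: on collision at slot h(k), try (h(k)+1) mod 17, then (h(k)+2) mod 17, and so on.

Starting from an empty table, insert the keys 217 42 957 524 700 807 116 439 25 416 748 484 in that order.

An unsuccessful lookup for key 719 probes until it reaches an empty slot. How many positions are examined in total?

2

Insert 217: h=13, slot 13 empty => index 13.
Insert 42: h=8, slot 8 empty => index 8.
Insert 957: h=5, slot 5 empty => index 5.
Insert 524: h=14, slot 14 empty => index 14.
Insert 700: h=3, slot 3 empty => index 3.
Insert 807: h=8, slot 8 occupied => index 9.
Insert 116: h=14, slot 14 occupied => index 15.
Insert 439: h=14, slots 14,15 occupied => index 16.
Insert 25: h=8, slots 8,9 occupied => index 10.
Insert 416: h=8, slots 8,9,10 occupied => index 11.
Insert 748: h=0, slot 0 empty => index 0.
Insert 484: h=8, slots 8,9,10,11 occupied => index 12.
Table: [748, —, —, 700, —, 957, —, —, 42, 807, 25, 416, 484, 217, 524, 116, 439]
Lookup 719: h=5, probe 5,6 → slot 6 empty, not found.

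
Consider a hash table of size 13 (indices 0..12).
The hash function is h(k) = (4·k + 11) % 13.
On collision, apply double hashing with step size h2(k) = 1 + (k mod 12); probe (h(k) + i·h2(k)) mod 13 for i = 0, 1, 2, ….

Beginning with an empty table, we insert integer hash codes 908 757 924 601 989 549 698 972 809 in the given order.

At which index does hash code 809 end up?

9

908 hashes to 3; slot 3 is free => place at 3.
757 hashes to 10; slot 10 is free => place at 10.
924 hashes to 2; slot 2 is free => place at 2.
601 hashes to 10, h2=2; 10 taken => place at 12.
989 hashes to 2, h2=6; 2 taken => place at 8.
549 hashes to 10, h2=10; 10 taken => place at 7.
698 hashes to 8, h2=3; 8 taken => place at 11.
972 hashes to 12, h2=1; 12 taken => place at 0.
809 hashes to 10, h2=6; 10,3 taken => place at 9.
Table: [972, ∅, 924, 908, ∅, ∅, ∅, 549, 989, 809, 757, 698, 601]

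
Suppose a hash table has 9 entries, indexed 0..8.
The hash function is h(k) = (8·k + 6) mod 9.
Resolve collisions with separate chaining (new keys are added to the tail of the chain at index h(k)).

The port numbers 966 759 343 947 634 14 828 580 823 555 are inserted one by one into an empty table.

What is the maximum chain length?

966 -> bucket 3
759 -> bucket 3 (collision)
343 -> bucket 5
947 -> bucket 4
634 -> bucket 2
14 -> bucket 1
828 -> bucket 6
580 -> bucket 2 (collision)
823 -> bucket 2 (collision)
555 -> bucket 0
Final buckets:
0: 555
1: 14
2: 634 -> 580 -> 823
3: 966 -> 759
4: 947
5: 343
6: 828
7: .
8: .

3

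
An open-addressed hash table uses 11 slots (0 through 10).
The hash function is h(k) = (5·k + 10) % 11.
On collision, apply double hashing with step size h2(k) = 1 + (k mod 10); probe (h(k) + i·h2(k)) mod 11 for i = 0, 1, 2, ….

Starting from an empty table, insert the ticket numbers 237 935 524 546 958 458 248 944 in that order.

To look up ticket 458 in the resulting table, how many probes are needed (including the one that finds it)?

237 hashes to 7; slot 7 is free → place at 7.
935 hashes to 10; slot 10 is free → place at 10.
524 hashes to 1; slot 1 is free → place at 1.
546 hashes to 1, h2=7; 1 taken → place at 8.
958 hashes to 4; slot 4 is free → place at 4.
458 hashes to 1, h2=9; 1,10,8 taken → place at 6.
248 hashes to 7, h2=9; 7 taken → place at 5.
944 hashes to 0; slot 0 is free → place at 0.
Table: [944, 524, —, —, 958, 248, 458, 237, 546, —, 935]
Lookup 458: h=1, h2=9, probe 1,10,8,6 → found at 6.

4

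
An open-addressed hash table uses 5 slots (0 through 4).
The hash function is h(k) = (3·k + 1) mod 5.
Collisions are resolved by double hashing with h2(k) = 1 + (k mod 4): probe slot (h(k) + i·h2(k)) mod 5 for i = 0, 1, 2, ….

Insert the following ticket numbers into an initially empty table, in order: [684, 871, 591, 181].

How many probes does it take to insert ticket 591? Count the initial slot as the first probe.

Insert 684: h=3, slot 3 empty → index 3.
Insert 871: h=4, slot 4 empty → index 4.
Insert 591: h=4, h2=4, slots 4,3 occupied → index 2.
Insert 181: h=4, h2=2, slot 4 occupied → index 1.
Table: [-, 181, 591, 684, 871]

3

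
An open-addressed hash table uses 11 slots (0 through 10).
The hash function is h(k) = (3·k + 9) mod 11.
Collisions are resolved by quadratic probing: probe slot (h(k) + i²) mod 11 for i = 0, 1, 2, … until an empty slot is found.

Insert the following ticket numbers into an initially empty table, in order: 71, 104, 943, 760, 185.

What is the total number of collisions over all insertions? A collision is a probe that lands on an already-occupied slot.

2

71: h=2 -> slot 2
104: h=2, probe 2,3 -> slot 3
943: h=0 -> slot 0
760: h=1 -> slot 1
185: h=3, probe 3,4 -> slot 4
Table: [943, 760, 71, 104, 185, -, -, -, -, -, -]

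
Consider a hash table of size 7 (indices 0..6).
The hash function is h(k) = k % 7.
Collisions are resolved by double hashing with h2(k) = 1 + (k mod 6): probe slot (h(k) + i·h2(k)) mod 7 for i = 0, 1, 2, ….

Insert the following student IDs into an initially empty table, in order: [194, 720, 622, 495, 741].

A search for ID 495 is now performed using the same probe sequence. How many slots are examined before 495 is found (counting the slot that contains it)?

2

194 hashes to 5; slot 5 is free → place at 5.
720 hashes to 6; slot 6 is free → place at 6.
622 hashes to 6, h2=5; 6 taken → place at 4.
495 hashes to 5, h2=4; 5 taken → place at 2.
741 hashes to 6, h2=4; 6 taken → place at 3.
Table: [., ., 495, 741, 622, 194, 720]
Lookup 495: h=5, h2=4, probe 5,2 → found at 2.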